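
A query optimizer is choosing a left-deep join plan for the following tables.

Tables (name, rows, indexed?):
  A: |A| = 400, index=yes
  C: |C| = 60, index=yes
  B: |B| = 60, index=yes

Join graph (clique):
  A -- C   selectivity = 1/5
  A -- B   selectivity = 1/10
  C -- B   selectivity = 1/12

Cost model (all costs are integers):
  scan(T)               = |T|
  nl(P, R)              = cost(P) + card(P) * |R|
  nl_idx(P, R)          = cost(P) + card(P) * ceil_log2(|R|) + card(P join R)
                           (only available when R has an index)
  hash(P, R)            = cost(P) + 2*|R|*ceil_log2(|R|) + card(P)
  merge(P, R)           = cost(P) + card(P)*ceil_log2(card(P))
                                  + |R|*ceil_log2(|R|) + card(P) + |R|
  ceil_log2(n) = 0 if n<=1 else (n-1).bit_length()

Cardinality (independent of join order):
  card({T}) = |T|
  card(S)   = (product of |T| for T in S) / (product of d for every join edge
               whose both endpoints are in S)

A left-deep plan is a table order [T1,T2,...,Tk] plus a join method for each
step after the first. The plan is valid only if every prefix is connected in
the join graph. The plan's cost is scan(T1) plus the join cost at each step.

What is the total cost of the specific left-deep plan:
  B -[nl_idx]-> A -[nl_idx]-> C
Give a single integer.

19800

step 1: scan B: cost=60, card=60
step 2: join A via nl_idx
    card(P join A) = 60*400/(10) = 2400
    cost = 60 + 60*9 + 2400 = 3000
step 3: join C via nl_idx
    card(P join C) = 2400*60/(5*12) = 2400
    cost = 3000 + 2400*6 + 2400 = 19800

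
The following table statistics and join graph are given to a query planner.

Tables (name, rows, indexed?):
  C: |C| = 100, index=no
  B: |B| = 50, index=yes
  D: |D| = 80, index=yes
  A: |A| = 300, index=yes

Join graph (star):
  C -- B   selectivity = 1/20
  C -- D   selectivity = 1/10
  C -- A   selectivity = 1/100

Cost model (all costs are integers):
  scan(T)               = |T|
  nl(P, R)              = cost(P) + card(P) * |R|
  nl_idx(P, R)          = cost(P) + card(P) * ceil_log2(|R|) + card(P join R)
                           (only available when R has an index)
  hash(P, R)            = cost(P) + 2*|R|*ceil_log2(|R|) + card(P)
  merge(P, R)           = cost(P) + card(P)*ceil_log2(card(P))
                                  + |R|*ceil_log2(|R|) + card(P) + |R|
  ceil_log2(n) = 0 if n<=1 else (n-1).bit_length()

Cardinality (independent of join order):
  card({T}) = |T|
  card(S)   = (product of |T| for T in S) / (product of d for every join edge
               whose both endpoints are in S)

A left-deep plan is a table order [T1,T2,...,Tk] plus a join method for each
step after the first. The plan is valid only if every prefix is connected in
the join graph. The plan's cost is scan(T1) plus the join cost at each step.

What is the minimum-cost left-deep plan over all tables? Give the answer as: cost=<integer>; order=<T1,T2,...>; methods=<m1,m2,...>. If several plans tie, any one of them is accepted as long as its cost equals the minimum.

cost=4070; order=C,A,B,D; methods=nl_idx,hash,hash

Selinger DP (subsets sized 1..n):
  {C}: scan cost=100, card=100
  {B}: scan cost=50, card=50
  {D}: scan cost=80, card=80
  {A}: scan cost=300, card=300
  {BC}: card=250; try (B,hash)→800, (B,nl_idx)→950, (C,merge)→1200, (B,merge)→1250, (C,hash)→1500, (C,nl)→5050 …(+1); best=800 via (B,hash)
  {CD}: card=800; try (D,hash)→1320, (C,merge)→1520, (D,merge)→1540, (C,hash)→1560, (D,nl_idx)→1600, (C,nl)→8080 …(+1); best=1320 via (D,hash)
  {AC}: card=300; try (A,nl_idx)→1300, (C,hash)→2000, (A,merge)→3900, (C,merge)→4100, (A,hash)→5600, (A,nl)→30100 …(+1); best=1300 via (A,nl_idx)
  {BCD}: card=2000; try (D,hash)→2170, (B,hash)→2720, (D,merge)→3690, (D,nl_idx)→4550, (B,nl_idx)→8120, (B,merge)→10470 …(+2); best=2170 via (D,hash)
  {ABC}: card=750; try (B,hash)→2200, (A,nl_idx)→3800, (B,nl_idx)→3850, (B,merge)→4650, (A,merge)→6050, (A,hash)→6450 …(+2); best=2200 via (B,hash)
  {ACD}: card=2400; try (D,hash)→2720, (D,merge)→4940, (D,nl_idx)→5800, (A,hash)→7520, (A,nl_idx)→10920, (A,merge)→13120 …(+2); best=2720 via (D,hash)
  {ABCD}: card=6000; try (D,hash)→4070, (B,hash)→5720, (A,hash)→9570, (D,merge)→11090, (D,nl_idx)→13450, (B,nl_idx)→23120 …(+6); best=4070 via (D,hash)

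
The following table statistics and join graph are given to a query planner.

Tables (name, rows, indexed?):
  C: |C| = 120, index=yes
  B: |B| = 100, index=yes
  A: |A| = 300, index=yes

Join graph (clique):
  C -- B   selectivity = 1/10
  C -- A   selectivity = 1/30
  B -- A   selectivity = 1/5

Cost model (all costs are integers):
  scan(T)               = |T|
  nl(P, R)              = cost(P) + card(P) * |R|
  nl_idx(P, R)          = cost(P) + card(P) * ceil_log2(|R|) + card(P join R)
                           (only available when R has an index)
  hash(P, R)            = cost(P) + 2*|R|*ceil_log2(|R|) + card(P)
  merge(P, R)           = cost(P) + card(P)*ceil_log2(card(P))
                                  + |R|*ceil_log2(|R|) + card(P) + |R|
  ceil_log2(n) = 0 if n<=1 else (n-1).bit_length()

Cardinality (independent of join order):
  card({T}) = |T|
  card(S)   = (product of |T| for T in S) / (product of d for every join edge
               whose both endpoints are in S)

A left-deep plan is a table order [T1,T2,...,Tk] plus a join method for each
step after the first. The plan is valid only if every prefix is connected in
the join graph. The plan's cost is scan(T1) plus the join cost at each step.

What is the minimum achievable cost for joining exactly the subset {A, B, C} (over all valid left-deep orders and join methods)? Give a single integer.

4880

Selinger DP over subsets of {A,B,C}:
  {C}: scan cost=120, card=120
  {B}: scan cost=100, card=100
  {A}: scan cost=300, card=300
  {BC}: card=1200; try (B,hash)→1640, (C,merge)→1860, (C,hash)→1880, (B,merge)→1880, (C,nl_idx)→2000, (B,nl_idx)→2160 …(+2); best=1640 via (B,hash)
  {AC}: card=1200; try (C,hash)→2280, (A,nl_idx)→2400, (C,nl_idx)→3600, (A,merge)→4080, (C,merge)→4260, (A,hash)→5640 …(+2); best=2280 via (C,hash)
  {AB}: card=6000; try (B,hash)→2000, (A,merge)→3900, (B,merge)→4100, (A,hash)→5600, (A,nl_idx)→7000, (B,nl_idx)→8400 …(+2); best=2000 via (B,hash)
  {ABC}: card=2400; try (B,hash)→4880, (A,hash)→8240, (C,hash)→9680, (B,nl_idx)→13080, (A,nl_idx)→14840, (B,merge)→17480 …(+6); best=4880 via (B,hash)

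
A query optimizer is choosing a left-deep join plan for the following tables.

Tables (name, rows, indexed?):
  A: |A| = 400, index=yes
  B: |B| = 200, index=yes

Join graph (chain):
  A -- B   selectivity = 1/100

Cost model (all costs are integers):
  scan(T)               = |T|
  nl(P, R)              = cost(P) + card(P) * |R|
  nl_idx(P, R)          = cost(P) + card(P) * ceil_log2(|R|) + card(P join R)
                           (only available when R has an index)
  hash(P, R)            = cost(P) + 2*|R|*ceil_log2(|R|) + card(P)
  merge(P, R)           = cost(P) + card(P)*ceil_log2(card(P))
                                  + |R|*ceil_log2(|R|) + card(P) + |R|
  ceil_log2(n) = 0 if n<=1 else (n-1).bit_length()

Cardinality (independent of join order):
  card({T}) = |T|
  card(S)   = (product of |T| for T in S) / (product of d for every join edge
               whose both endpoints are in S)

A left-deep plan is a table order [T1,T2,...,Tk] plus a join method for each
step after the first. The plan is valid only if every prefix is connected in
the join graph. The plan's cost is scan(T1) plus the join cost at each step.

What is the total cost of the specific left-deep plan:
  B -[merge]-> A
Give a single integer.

6000

step 1: scan B: cost=200, card=200
step 2: join A via merge
    card(P join A) = 200*400/(100) = 800
    cost = 200 + 200*8 + 400*9 + 200 + 400 = 6000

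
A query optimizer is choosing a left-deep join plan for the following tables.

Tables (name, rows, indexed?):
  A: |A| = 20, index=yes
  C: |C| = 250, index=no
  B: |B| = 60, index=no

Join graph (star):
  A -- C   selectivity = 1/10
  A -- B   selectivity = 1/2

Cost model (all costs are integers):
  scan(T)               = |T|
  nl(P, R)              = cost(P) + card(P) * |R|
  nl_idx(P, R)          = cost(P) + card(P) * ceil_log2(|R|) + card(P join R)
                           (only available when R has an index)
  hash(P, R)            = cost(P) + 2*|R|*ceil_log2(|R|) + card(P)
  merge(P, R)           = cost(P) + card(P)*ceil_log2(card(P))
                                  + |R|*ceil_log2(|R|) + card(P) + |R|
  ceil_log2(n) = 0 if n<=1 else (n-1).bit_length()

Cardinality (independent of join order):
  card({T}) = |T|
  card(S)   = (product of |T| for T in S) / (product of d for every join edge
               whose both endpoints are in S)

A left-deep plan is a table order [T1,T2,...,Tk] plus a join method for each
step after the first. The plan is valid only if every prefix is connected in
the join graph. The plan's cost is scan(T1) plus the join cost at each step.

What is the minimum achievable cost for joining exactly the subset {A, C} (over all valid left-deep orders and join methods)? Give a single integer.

Selinger DP over subsets of {A,C}:
  {A}: scan cost=20, card=20
  {C}: scan cost=250, card=250
  {AC}: card=500; try (A,hash)→700, (A,nl_idx)→2000, (C,merge)→2390, (A,merge)→2620, (C,hash)→4040, (C,nl)→5020 …(+1); best=700 via (A,hash)

700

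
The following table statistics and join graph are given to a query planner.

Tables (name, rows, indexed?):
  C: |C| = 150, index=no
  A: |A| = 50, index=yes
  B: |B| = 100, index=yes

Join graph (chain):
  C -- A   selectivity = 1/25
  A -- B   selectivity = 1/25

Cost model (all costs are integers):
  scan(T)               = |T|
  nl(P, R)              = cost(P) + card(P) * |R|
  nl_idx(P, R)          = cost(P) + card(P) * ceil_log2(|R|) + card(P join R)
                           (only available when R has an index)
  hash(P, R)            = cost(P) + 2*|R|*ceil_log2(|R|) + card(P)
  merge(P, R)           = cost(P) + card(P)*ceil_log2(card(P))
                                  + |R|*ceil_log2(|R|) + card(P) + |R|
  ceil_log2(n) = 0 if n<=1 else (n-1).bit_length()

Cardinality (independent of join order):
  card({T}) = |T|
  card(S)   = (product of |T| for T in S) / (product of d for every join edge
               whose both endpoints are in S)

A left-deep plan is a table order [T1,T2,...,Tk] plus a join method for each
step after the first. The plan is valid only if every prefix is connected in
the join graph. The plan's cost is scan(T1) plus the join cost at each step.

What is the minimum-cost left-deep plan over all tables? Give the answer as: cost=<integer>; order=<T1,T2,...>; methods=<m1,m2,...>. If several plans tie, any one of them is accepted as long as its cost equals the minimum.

cost=2600; order=C,A,B; methods=hash,hash

Selinger DP (subsets sized 1..n):
  {C}: scan cost=150, card=150
  {A}: scan cost=50, card=50
  {B}: scan cost=100, card=100
  {AC}: card=300; try (A,hash)→900, (A,nl_idx)→1350, (C,merge)→1750, (A,merge)→1850, (C,hash)→2500, (C,nl)→7550 …(+1); best=900 via (A,hash)
  {AB}: card=200; try (B,nl_idx)→600, (A,hash)→800, (A,nl_idx)→900, (B,merge)→1200, (A,merge)→1250, (B,hash)→1500 …(+2); best=600 via (B,nl_idx)
  {ABC}: card=1200; try (B,hash)→2600, (C,hash)→3200, (C,merge)→3750, (B,nl_idx)→4200, (B,merge)→4700, (C,nl)→30600 …(+1); best=2600 via (B,hash)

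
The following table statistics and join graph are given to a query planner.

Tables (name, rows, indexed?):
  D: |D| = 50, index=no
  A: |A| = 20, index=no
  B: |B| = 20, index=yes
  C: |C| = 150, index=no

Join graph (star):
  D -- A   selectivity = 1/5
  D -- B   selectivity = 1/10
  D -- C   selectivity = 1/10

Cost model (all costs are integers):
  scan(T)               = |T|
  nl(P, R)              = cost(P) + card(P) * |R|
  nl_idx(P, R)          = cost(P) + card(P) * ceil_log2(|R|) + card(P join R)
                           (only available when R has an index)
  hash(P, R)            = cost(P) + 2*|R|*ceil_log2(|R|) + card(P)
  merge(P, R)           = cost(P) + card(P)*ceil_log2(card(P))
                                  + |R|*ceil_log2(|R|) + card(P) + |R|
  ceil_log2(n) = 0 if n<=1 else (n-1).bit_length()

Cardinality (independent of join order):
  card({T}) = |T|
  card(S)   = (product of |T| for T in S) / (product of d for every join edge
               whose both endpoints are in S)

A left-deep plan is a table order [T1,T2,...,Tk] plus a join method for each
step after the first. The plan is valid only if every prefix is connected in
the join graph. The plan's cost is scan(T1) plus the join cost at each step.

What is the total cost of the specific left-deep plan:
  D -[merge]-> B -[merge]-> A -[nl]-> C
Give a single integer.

61440

step 1: scan D: cost=50, card=50
step 2: join B via merge
    card(P join B) = 50*20/(10) = 100
    cost = 50 + 50*6 + 20*5 + 50 + 20 = 520
step 3: join A via merge
    card(P join A) = 100*20/(5) = 400
    cost = 520 + 100*7 + 20*5 + 100 + 20 = 1440
step 4: join C via nl
    card(P join C) = 400*150/(10) = 6000
    cost = 1440 + 400*150 = 61440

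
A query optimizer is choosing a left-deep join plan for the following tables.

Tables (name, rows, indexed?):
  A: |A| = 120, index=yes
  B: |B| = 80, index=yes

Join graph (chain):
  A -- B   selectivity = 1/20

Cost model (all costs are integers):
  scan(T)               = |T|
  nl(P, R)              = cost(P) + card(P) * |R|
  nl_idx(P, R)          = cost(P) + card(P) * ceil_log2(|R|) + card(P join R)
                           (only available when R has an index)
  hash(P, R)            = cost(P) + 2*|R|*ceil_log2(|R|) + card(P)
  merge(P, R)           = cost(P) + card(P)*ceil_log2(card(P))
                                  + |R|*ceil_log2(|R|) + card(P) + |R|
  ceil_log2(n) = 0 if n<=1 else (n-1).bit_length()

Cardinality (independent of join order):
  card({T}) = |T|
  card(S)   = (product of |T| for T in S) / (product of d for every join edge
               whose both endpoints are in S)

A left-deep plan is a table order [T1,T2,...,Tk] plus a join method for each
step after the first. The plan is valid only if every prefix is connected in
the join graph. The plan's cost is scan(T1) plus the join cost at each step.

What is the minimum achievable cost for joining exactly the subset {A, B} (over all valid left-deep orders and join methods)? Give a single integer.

1120

Selinger DP over subsets of {A,B}:
  {A}: scan cost=120, card=120
  {B}: scan cost=80, card=80
  {AB}: card=480; try (A,nl_idx)→1120, (B,hash)→1360, (B,nl_idx)→1440, (A,merge)→1680, (B,merge)→1720, (A,hash)→1840 …(+2); best=1120 via (A,nl_idx)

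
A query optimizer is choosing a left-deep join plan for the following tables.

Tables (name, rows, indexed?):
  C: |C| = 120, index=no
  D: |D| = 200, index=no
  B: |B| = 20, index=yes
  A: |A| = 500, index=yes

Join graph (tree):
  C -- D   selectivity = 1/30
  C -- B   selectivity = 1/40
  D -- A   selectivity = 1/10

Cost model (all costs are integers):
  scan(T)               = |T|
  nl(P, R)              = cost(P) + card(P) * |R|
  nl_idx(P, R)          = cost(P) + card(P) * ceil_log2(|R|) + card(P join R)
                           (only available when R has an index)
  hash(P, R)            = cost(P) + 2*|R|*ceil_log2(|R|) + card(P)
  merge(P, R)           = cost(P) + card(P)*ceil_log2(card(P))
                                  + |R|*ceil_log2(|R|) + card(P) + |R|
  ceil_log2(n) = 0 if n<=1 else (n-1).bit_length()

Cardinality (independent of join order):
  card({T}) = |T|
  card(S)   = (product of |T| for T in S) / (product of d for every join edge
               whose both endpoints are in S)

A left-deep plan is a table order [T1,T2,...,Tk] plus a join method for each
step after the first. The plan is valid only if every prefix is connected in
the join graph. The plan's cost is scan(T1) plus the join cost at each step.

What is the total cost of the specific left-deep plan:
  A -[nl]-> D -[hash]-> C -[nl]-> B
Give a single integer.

step 1: scan A: cost=500, card=500
step 2: join D via nl
    card(P join D) = 500*200/(10) = 10000
    cost = 500 + 500*200 = 100500
step 3: join C via hash
    card(P join C) = 10000*120/(30) = 40000
    cost = 100500 + 2*120*7 + 10000 = 112180
step 4: join B via nl
    card(P join B) = 40000*20/(40) = 20000
    cost = 112180 + 40000*20 = 912180

912180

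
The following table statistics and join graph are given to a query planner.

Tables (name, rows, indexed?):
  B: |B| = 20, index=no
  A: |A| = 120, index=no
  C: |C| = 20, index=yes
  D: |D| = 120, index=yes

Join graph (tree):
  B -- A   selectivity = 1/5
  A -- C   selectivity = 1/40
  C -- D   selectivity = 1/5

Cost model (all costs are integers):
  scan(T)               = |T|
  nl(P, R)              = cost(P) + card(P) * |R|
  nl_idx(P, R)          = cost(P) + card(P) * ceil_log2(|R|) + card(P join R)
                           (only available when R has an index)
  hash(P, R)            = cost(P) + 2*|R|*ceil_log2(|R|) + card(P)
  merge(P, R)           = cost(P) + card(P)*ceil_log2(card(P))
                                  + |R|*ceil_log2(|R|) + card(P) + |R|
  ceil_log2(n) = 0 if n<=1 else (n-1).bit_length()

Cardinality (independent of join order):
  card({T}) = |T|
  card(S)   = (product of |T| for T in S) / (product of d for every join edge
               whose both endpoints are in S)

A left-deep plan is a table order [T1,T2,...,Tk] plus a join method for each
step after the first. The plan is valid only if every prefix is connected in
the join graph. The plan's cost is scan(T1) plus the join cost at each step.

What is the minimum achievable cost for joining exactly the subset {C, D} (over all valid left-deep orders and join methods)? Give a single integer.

Selinger DP over subsets of {C,D}:
  {C}: scan cost=20, card=20
  {D}: scan cost=120, card=120
  {CD}: card=480; try (C,hash)→440, (D,nl_idx)→640, (D,merge)→1100, (C,merge)→1200, (C,nl_idx)→1200, (D,hash)→1720 …(+2); best=440 via (C,hash)

440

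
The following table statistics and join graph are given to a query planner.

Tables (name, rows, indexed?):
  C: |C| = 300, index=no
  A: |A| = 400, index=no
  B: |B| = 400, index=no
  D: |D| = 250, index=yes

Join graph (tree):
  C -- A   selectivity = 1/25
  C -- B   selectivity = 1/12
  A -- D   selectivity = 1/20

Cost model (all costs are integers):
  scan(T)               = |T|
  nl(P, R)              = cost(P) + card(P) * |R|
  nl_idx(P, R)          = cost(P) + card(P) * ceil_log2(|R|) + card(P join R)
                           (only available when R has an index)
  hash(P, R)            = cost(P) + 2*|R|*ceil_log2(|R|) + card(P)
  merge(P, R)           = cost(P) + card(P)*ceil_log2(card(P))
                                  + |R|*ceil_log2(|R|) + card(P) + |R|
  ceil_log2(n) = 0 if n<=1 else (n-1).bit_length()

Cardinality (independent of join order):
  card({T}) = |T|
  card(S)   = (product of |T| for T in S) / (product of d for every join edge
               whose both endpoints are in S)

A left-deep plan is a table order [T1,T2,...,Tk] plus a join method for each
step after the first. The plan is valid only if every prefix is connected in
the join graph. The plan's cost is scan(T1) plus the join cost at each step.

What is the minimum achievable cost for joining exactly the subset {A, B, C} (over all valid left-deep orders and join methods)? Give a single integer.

18200

Selinger DP over subsets of {A,B,C}:
  {C}: scan cost=300, card=300
  {A}: scan cost=400, card=400
  {B}: scan cost=400, card=400
  {AC}: card=4800; try (C,hash)→6200, (A,merge)→7300, (C,merge)→7400, (A,hash)→7800, (A,nl)→120300, (C,nl)→120400; best=6200 via (C,hash)
  {BC}: card=10000; try (C,hash)→6200, (B,merge)→7300, (C,merge)→7400, (B,hash)→7800, (B,nl)→120300, (C,nl)→120400; best=6200 via (C,hash)
  {ABC}: card=160000; try (B,hash)→18200, (A,hash)→23400, (B,merge)→77400, (A,merge)→160200, (B,nl)→1926200, (A,nl)→4006200; best=18200 via (B,hash)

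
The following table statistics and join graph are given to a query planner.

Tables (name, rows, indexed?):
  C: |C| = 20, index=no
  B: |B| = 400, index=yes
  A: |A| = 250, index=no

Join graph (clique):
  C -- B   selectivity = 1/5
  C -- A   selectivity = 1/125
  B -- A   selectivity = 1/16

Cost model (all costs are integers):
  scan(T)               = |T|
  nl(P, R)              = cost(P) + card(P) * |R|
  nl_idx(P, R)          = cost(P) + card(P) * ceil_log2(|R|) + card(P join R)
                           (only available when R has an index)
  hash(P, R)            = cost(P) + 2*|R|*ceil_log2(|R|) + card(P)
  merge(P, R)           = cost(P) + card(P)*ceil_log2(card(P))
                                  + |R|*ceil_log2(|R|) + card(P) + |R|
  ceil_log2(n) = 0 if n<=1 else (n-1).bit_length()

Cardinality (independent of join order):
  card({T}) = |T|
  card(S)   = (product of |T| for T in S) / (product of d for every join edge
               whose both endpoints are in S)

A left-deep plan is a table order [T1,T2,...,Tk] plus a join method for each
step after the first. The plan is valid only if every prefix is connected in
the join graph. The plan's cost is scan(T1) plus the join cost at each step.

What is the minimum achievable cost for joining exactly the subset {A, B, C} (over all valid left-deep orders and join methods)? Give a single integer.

Selinger DP over subsets of {A,B,C}:
  {C}: scan cost=20, card=20
  {B}: scan cost=400, card=400
  {A}: scan cost=250, card=250
  {BC}: card=1600; try (C,hash)→1000, (B,nl_idx)→1800, (B,merge)→4140, (C,merge)→4520, (B,hash)→7240, (B,nl)→8020 …(+1); best=1000 via (C,hash)
  {AC}: card=40; try (C,hash)→700, (A,merge)→2390, (C,merge)→2620, (A,hash)→4040, (A,nl)→5020, (C,nl)→5250; best=700 via (C,hash)
  {AB}: card=6250; try (A,hash)→4800, (B,merge)→6500, (A,merge)→6650, (B,hash)→7700, (B,nl_idx)→8750, (B,nl)→100250 …(+1); best=4800 via (A,hash)
  {ABC}: card=200; try (B,nl_idx)→1260, (B,merge)→4980, (A,hash)→6600, (B,hash)→7940, (C,hash)→11250, (B,nl)→16700 …(+4); best=1260 via (B,nl_idx)

1260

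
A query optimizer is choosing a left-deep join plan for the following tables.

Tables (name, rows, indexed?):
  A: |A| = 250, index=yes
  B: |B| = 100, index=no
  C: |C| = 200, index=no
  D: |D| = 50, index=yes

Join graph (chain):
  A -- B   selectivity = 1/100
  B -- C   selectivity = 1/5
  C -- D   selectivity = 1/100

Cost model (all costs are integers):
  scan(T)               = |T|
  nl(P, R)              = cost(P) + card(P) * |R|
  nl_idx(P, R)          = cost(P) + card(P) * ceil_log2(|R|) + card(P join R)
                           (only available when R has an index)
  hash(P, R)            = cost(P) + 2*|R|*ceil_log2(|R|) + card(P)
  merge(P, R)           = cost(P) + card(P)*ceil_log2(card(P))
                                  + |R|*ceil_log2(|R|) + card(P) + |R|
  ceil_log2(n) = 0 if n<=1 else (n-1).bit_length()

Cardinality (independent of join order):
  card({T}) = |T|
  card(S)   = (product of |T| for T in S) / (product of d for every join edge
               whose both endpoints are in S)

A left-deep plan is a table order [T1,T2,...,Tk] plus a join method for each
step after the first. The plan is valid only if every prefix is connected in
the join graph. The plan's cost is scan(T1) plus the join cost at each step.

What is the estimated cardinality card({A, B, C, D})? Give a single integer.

Tables in S: A(250), B(100), C(200), D(50)
Edges inside S: A-B(d=100), B-C(d=5), C-D(d=100)
numerator = 250 * 100 * 200 * 50 = 250000000
denominator = 100 * 5 * 100 = 50000
card(S) = 250000000 / 50000 = 5000

5000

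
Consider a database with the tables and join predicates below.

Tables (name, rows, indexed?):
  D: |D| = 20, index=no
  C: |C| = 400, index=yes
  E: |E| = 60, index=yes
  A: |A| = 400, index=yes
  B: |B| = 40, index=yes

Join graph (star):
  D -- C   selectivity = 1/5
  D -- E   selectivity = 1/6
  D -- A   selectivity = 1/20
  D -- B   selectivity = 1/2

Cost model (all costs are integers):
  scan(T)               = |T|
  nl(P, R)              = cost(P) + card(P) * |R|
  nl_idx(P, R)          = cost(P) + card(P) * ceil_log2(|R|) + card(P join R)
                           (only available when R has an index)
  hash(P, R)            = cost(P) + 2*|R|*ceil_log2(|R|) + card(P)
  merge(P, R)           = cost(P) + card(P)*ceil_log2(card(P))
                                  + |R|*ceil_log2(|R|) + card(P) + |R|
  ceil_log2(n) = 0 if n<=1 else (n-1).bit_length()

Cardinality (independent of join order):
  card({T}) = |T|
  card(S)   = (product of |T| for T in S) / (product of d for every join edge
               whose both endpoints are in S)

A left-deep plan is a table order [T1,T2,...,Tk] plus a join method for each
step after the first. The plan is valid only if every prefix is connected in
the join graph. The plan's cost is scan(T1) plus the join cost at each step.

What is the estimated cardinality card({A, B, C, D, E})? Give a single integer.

Tables in S: A(400), B(40), C(400), D(20), E(60)
Edges inside S: D-C(d=5), D-E(d=6), D-A(d=20), D-B(d=2)
numerator = 400 * 40 * 400 * 20 * 60 = 7680000000
denominator = 5 * 6 * 20 * 2 = 1200
card(S) = 7680000000 / 1200 = 6400000

6400000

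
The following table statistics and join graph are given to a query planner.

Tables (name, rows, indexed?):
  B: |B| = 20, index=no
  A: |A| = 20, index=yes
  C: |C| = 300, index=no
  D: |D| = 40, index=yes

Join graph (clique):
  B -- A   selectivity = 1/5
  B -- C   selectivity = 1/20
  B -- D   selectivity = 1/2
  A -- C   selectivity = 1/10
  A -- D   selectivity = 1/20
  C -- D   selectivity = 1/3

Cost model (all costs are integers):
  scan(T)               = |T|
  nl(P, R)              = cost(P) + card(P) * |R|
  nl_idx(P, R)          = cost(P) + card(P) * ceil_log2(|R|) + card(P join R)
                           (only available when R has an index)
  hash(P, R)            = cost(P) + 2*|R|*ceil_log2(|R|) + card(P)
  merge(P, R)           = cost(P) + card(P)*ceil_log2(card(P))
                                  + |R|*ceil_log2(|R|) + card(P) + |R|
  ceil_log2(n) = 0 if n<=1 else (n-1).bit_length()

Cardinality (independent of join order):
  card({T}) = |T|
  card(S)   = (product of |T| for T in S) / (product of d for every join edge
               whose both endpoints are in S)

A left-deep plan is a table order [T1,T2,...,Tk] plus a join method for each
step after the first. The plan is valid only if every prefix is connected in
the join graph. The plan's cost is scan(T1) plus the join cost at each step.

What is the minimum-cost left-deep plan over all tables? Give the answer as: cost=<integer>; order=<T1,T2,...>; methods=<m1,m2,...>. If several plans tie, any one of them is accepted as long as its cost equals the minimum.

Selinger DP (subsets sized 1..n):
  {B}: scan cost=20, card=20
  {A}: scan cost=20, card=20
  {C}: scan cost=300, card=300
  {D}: scan cost=40, card=40
  {AB}: card=80; try (A,nl_idx)→200, (B,hash)→240, (A,hash)→240, (B,merge)→260, (A,merge)→260, (B,nl)→420 …(+1); best=200 via (A,nl_idx)
  {BC}: card=300; try (B,hash)→800, (C,merge)→3140, (B,merge)→3420, (C,hash)→5440, (C,nl)→6020, (B,nl)→6300; best=800 via (B,hash)
  {BD}: card=400; try (B,hash)→280, (D,merge)→420, (B,merge)→440, (D,hash)→520, (D,nl_idx)→540, (D,nl)→820 …(+1); best=280 via (B,hash)
  {AC}: card=600; try (A,hash)→800, (A,nl_idx)→2400, (C,merge)→3140, (A,merge)→3420, (C,hash)→5440, (C,nl)→6020 …(+1); best=800 via (A,hash)
  {AD}: card=40; try (D,nl_idx)→180, (A,hash)→280, (A,nl_idx)→280, (D,merge)→420, (A,merge)→440, (D,hash)→520 …(+2); best=180 via (D,nl_idx)
  {CD}: card=4000; try (D,hash)→1080, (C,merge)→3320, (D,merge)→3580, (C,hash)→5480, (D,nl_idx)→6100, (C,nl)→12040 …(+1); best=1080 via (D,hash)
  {ABC}: card=120; try (A,hash)→1300, (B,hash)→1600, (A,nl_idx)→2420, (C,merge)→3840, (A,merge)→3920, (C,hash)→5680 …(+4); best=1300 via (A,hash)
  {ABD}: card=80; try (B,hash)→420, (B,merge)→580, (D,hash)→760, (D,nl_idx)→760, (A,hash)→880, (B,nl)→980 …(+5); best=420 via (B,hash)
  {BCD}: card=2000; try (D,hash)→1580, (D,merge)→4080, (D,nl_idx)→4600, (B,hash)→5280, (C,hash)→6080, (C,merge)→7280 …(+4); best=1580 via (D,hash)
  {ACD}: card=400; try (D,hash)→1880, (C,merge)→3460, (D,nl_idx)→4800, (A,hash)→5280, (C,hash)→5620, (D,merge)→7680 …(+5); best=1880 via (D,hash)
  {ABCD}: card=40; try (D,hash)→1900, (D,nl_idx)→2060, (B,hash)→2480, (D,merge)→2540, (A,hash)→3780, (C,merge)→4060 …(+8); best=1900 via (D,hash)

cost=1900; order=C,B,A,D; methods=hash,hash,hash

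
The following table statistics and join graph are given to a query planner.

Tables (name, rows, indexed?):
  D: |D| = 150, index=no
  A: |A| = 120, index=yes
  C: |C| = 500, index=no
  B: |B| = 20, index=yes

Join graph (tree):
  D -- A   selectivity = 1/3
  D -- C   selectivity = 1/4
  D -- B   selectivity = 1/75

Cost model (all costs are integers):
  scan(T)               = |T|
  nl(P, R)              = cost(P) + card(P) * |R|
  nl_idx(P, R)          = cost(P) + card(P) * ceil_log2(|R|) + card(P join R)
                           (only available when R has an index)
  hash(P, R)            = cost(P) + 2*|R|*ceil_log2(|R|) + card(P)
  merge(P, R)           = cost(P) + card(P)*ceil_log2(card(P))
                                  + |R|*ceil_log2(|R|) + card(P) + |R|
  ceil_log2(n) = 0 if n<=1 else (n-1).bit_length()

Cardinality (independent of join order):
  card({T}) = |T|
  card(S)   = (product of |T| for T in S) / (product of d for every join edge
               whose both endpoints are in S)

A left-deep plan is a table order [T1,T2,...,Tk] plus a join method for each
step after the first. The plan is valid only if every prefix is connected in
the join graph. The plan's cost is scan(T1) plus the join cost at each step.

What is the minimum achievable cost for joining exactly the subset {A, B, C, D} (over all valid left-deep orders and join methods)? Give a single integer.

12340

Selinger DP over subsets of {A,B,C,D}:
  {D}: scan cost=150, card=150
  {A}: scan cost=120, card=120
  {C}: scan cost=500, card=500
  {B}: scan cost=20, card=20
  {AD}: card=6000; try (A,hash)→1980, (D,merge)→2430, (A,merge)→2460, (D,hash)→2640, (A,nl_idx)→7200, (D,nl)→18120 …(+1); best=1980 via (A,hash)
  {CD}: card=18750; try (D,hash)→3400, (C,merge)→6500, (D,merge)→6850, (C,hash)→9300, (C,nl)→75150, (D,nl)→75500; best=3400 via (D,hash)
  {BD}: card=40; try (B,hash)→500, (B,nl_idx)→940, (D,merge)→1490, (B,merge)→1620, (D,hash)→2440, (D,nl)→3020 …(+1); best=500 via (B,hash)
  {ACD}: card=750000; try (C,hash)→16980, (A,hash)→23830, (C,merge)→90980, (A,merge)→304360, (A,nl_idx)→884650, (A,nl)→2253400 …(+1); best=16980 via (C,hash)
  {ABD}: card=1600; try (A,merge)→1740, (A,hash)→2220, (A,nl_idx)→2380, (A,nl)→5300, (B,hash)→8180, (B,nl_idx)→33580 …(+2); best=1740 via (A,merge)
  {BCD}: card=5000; try (C,merge)→5780, (C,hash)→9540, (C,nl)→20500, (B,hash)→22350, (B,nl_idx)→102150, (B,merge)→303520 …(+1); best=5780 via (C,merge)
  {ABCD}: card=200000; try (C,hash)→12340, (A,hash)→12460, (C,merge)→25940, (A,merge)→76740, (A,nl_idx)→240780, (A,nl)→605780 …(+5); best=12340 via (C,hash)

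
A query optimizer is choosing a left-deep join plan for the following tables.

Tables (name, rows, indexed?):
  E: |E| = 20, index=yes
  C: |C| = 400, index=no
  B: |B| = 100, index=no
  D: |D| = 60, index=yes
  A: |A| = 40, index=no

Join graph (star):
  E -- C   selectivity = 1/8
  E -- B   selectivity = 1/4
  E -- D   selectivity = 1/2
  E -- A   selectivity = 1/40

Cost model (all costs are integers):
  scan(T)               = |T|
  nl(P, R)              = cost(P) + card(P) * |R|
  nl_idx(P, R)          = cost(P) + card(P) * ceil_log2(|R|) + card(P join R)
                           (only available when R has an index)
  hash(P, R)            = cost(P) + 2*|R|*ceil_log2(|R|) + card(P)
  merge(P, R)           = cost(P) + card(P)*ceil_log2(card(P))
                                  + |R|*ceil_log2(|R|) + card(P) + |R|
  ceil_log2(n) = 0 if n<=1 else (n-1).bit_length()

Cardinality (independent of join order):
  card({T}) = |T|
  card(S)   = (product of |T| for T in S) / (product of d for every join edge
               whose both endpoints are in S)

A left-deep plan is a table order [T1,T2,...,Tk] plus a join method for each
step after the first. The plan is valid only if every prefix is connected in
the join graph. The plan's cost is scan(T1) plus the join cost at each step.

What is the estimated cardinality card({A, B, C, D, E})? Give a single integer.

Tables in S: A(40), B(100), C(400), D(60), E(20)
Edges inside S: E-C(d=8), E-B(d=4), E-D(d=2), E-A(d=40)
numerator = 40 * 100 * 400 * 60 * 20 = 1920000000
denominator = 8 * 4 * 2 * 40 = 2560
card(S) = 1920000000 / 2560 = 750000

750000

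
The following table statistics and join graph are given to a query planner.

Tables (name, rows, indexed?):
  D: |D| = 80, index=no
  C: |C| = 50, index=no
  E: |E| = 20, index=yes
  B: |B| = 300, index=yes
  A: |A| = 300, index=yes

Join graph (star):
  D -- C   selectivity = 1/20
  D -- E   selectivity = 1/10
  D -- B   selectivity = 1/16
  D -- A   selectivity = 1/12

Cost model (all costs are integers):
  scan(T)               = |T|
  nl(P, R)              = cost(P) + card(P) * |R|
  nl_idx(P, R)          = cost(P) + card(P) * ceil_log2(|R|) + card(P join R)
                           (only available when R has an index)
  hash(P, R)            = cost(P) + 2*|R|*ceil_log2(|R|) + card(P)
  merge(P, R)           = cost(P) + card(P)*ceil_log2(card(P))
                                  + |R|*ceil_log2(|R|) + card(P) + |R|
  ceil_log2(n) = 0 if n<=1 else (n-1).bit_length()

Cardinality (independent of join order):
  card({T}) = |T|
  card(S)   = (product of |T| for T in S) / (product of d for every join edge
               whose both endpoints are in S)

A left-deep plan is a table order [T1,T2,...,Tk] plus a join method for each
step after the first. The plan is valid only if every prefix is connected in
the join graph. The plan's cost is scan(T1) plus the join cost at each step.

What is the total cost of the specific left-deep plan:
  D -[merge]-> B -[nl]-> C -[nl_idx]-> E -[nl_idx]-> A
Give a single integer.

359970

step 1: scan D: cost=80, card=80
step 2: join B via merge
    card(P join B) = 80*300/(16) = 1500
    cost = 80 + 80*7 + 300*9 + 80 + 300 = 3720
step 3: join C via nl
    card(P join C) = 1500*50/(20) = 3750
    cost = 3720 + 1500*50 = 78720
step 4: join E via nl_idx
    card(P join E) = 3750*20/(10) = 7500
    cost = 78720 + 3750*5 + 7500 = 104970
step 5: join A via nl_idx
    card(P join A) = 7500*300/(12) = 187500
    cost = 104970 + 7500*9 + 187500 = 359970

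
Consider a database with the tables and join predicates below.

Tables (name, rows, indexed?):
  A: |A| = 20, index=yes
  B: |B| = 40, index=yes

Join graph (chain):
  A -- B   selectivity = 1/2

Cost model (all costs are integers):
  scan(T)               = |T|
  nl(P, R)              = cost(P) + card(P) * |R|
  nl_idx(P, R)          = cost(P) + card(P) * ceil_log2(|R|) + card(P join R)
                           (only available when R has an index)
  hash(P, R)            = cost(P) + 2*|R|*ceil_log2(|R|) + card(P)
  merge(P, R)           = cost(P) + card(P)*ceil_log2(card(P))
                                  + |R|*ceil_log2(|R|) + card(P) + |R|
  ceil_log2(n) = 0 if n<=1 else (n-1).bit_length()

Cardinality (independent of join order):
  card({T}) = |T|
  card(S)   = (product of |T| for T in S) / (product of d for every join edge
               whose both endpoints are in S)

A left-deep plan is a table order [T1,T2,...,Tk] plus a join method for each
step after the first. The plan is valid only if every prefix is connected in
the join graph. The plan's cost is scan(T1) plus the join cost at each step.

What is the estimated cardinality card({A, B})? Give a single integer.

Tables in S: A(20), B(40)
Edges inside S: A-B(d=2)
numerator = 20 * 40 = 800
denominator = 2 = 2
card(S) = 800 / 2 = 400

400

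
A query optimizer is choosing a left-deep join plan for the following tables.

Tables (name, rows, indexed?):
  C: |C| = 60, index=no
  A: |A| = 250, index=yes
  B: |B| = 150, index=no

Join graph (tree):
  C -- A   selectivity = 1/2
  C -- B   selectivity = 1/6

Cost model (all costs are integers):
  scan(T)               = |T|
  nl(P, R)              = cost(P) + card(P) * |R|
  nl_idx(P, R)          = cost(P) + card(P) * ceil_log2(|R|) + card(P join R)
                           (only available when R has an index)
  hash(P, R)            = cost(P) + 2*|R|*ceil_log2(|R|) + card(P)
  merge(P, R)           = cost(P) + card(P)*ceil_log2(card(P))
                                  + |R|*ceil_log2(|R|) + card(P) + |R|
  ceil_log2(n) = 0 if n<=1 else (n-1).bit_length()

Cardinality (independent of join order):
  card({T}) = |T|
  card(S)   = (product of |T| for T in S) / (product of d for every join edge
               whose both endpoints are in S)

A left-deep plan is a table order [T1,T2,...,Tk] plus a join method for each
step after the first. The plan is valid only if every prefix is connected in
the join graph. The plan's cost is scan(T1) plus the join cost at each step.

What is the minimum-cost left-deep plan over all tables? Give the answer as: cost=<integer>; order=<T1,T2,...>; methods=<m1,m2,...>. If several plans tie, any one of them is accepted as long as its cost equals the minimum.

Selinger DP (subsets sized 1..n):
  {C}: scan cost=60, card=60
  {A}: scan cost=250, card=250
  {B}: scan cost=150, card=150
  {AC}: card=7500; try (C,hash)→1220, (A,merge)→2730, (C,merge)→2920, (A,hash)→4120, (A,nl_idx)→8040, (A,nl)→15060 …(+1); best=1220 via (C,hash)
  {BC}: card=1500; try (C,hash)→1020, (B,merge)→1830, (C,merge)→1920, (B,hash)→2520, (B,nl)→9060, (C,nl)→9150; best=1020 via (C,hash)
  {ABC}: card=187500; try (A,hash)→6520, (B,hash)→11120, (A,merge)→21270, (B,merge)→107570, (A,nl_idx)→200520, (A,nl)→376020 …(+1); best=6520 via (A,hash)

cost=6520; order=B,C,A; methods=hash,hash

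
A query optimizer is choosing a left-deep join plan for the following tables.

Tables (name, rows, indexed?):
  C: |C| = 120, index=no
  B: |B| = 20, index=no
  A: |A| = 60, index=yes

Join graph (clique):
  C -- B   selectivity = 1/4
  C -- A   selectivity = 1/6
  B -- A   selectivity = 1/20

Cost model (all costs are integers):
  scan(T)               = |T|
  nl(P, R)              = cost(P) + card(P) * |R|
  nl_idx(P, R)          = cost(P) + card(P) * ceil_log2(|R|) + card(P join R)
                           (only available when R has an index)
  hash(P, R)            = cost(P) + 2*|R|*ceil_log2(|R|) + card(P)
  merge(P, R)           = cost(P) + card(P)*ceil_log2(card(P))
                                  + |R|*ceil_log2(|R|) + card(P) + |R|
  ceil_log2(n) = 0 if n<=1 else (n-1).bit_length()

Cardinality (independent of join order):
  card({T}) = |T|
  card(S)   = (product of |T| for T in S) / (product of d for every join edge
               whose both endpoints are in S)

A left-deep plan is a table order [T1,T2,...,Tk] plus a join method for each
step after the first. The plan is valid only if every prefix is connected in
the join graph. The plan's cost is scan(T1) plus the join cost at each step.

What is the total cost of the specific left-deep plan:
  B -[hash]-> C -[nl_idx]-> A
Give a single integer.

5620

step 1: scan B: cost=20, card=20
step 2: join C via hash
    card(P join C) = 20*120/(4) = 600
    cost = 20 + 2*120*7 + 20 = 1720
step 3: join A via nl_idx
    card(P join A) = 600*60/(6*20) = 300
    cost = 1720 + 600*6 + 300 = 5620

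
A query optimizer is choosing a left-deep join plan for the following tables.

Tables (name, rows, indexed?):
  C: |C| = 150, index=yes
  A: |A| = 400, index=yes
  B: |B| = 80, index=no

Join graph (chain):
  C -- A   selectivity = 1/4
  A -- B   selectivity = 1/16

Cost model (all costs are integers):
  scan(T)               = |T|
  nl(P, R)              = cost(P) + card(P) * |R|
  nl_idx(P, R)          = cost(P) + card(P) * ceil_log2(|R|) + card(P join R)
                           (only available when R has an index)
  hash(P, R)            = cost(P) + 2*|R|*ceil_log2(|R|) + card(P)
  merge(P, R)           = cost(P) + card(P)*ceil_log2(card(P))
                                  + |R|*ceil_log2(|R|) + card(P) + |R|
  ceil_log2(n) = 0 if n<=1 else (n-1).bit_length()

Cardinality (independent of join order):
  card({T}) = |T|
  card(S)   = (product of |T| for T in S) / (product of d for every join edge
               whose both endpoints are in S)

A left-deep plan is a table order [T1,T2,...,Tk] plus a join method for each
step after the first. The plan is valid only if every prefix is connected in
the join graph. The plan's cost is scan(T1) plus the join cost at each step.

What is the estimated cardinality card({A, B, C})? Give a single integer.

Tables in S: A(400), B(80), C(150)
Edges inside S: C-A(d=4), A-B(d=16)
numerator = 400 * 80 * 150 = 4800000
denominator = 4 * 16 = 64
card(S) = 4800000 / 64 = 75000

75000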